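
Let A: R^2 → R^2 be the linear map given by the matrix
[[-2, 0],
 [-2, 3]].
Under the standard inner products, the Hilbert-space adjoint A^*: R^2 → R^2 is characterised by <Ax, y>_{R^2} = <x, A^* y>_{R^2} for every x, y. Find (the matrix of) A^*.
A^* = A^T =
[[-2, -2],
 [0, 3]]

For real matrices with standard dot products, the defining identity <Ax, y> = <x, A^* y> gives (Ax)^T y = x^T (A^*) y, i.e. x^T A^T y = x^T (A^*) y. Since this holds for all x, y, we must have A^* = A^T. Therefore
A^* =
[[-2, -2],
 [0, 3]].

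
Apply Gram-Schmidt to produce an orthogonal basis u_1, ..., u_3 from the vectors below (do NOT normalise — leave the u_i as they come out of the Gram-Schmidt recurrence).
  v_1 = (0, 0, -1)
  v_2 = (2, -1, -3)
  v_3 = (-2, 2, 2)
Orthogonal basis:
  u_1 = (0, 0, -1)
  u_2 = (2, -1, 0)
  u_3 = (2/5, 4/5, 0)

Apply the Gram-Schmidt recurrence
  u_1 = v_1
  u_i = v_i − Σ_{j<i} ((v_i · u_j) / (u_j · u_j)) · u_j.

Step by step this gives:
  u_1 = (0, 0, -1)
  u_2 = (2, -1, 0)
  u_3 = (2/5, 4/5, 0)

Orthogonality check:
  u_2 · u_1 = 0 (should be 0)
  u_3 · u_1 = 0 (should be 0)
  u_3 · u_2 = 0 (should be 0)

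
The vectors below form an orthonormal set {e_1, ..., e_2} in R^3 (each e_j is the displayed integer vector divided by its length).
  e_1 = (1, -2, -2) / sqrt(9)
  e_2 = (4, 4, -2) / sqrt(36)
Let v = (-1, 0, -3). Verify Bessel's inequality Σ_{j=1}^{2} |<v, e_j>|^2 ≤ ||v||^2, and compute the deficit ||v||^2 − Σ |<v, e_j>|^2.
Σ |<v, e_j>|^2 = 26/9; ||v||^2 = 10; deficit = 64/9

Write each e_j = u_j / sqrt(<u_j, u_j>) where u_j is the displayed integer vector. Then <v, e_j> = <v, u_j> / sqrt(<u_j, u_j>), so |<v, e_j>|^2 = <v, u_j>^2 / <u_j, u_j>.
Coefficients: <v, e_1> = 5/sqrt(9), <v, e_2> = 2/sqrt(36).
Square and sum: Σ |<v, e_j>|^2 = 26/9.
Compute ||v||^2 = v·v = 10.
Deficit = 10 − 26/9 = 64/9 ≥ 0, confirming Bessel's inequality. (The deficit equals ||v − Σ <v,e_j> e_j||^2, the squared distance from v to span{e_j}.)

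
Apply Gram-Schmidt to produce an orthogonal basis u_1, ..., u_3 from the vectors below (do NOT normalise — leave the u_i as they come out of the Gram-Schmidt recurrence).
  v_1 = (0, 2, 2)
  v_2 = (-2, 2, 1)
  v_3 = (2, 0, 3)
Orthogonal basis:
  u_1 = (0, 2, 2)
  u_2 = (-2, 1/2, -1/2)
  u_3 = (-4/9, -8/9, 8/9)

Apply the Gram-Schmidt recurrence
  u_1 = v_1
  u_i = v_i − Σ_{j<i} ((v_i · u_j) / (u_j · u_j)) · u_j.

Step by step this gives:
  u_1 = (0, 2, 2)
  u_2 = (-2, 1/2, -1/2)
  u_3 = (-4/9, -8/9, 8/9)

Orthogonality check:
  u_2 · u_1 = 0 (should be 0)
  u_3 · u_1 = 0 (should be 0)
  u_3 · u_2 = 0 (should be 0)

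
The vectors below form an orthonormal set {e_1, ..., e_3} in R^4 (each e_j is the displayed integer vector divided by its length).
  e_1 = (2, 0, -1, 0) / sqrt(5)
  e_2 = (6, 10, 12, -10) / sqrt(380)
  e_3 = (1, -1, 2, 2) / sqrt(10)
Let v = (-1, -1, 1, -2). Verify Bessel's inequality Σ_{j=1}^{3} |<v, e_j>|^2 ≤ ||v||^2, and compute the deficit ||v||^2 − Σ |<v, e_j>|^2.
Σ |<v, e_j>|^2 = 273/95; ||v||^2 = 7; deficit = 392/95

Write each e_j = u_j / sqrt(<u_j, u_j>) where u_j is the displayed integer vector. Then <v, e_j> = <v, u_j> / sqrt(<u_j, u_j>), so |<v, e_j>|^2 = <v, u_j>^2 / <u_j, u_j>.
Coefficients: <v, e_1> = -3/sqrt(5), <v, e_2> = 16/sqrt(380), <v, e_3> = -2/sqrt(10).
Square and sum: Σ |<v, e_j>|^2 = 273/95.
Compute ||v||^2 = v·v = 7.
Deficit = 7 − 273/95 = 392/95 ≥ 0, confirming Bessel's inequality. (The deficit equals ||v − Σ <v,e_j> e_j||^2, the squared distance from v to span{e_j}.)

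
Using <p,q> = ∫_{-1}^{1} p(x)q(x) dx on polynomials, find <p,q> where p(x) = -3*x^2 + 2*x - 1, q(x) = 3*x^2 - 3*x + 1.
<p,q> = -68/5

Expand the product: p(x)·q(x) = -9*x^4 + 15*x^3 - 12*x^2 + 5*x - 1.
∫_{-1}^{1} of each monomial x^k gives [2/(k+1) if k even, 0 if k odd]. Integrating term-by-term (or equivalently evaluating the antiderivative F(x) = -9*x^5/5 + 15*x^4/4 - 4*x^3 + 5*x^2/2 - x at the endpoints):
  F(1) − F(−1) = -11/20 − (261/20) = -68/5.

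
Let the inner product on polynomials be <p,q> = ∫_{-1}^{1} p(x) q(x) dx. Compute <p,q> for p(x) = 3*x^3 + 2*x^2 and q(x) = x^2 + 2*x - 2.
<p,q> = 8/15

Expand the product: p(x)·q(x) = 3*x^5 + 8*x^4 - 2*x^3 - 4*x^2.
∫_{-1}^{1} of each monomial x^k gives [2/(k+1) if k even, 0 if k odd]. Integrating term-by-term (or equivalently evaluating the antiderivative F(x) = x^6/2 + 8*x^5/5 - x^4/2 - 4*x^3/3 at the endpoints):
  F(1) − F(−1) = 4/15 − (-4/15) = 8/15.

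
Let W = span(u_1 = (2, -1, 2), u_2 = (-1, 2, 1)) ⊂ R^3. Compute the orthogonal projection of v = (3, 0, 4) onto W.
proj_W(v) = (27/10, -6/25, 209/50)

Set up U = [u_1 | ... | u_2] ∈ R^(3×2). The projector onto W = col(U) is P = U (U^T U)^(-1) U^T.
Compute U^T U =
  [9, -2]
  [-2, 6],
and U^T v = (14, 1).
Solve U^T U · c = U^T v for the coefficients: c = (43/25, 37/50). The projection is proj_W(v) = U c.
Check: (v - proj_W(v)) · u_1 = 0  (should be 0).
Check: (v - proj_W(v)) · u_2 = 0  (should be 0).
Result: proj_W(v) = (27/10, -6/25, 209/50).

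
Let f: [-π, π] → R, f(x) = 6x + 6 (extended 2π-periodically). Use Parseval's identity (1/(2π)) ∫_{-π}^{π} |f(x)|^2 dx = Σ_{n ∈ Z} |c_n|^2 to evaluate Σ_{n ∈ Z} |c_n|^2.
Σ |c_n|^2 = 12π^2 + 36

Expand and integrate term by term over [-π, π]:
  ∫ (6x)^2 dx = 36·(2π^3/3); ∫ 2·6·(6)·x dx = 0 (odd integrand); ∫ 6^2 dx = 36·2π.
So (1/(2π)) ∫_{-π}^{π} (6x + 6)^2 dx = 36π^2/3 + 36 = 12π^2 + 36.
Parseval ⇒ Σ |c_n|^2 = 12π^2 + 36.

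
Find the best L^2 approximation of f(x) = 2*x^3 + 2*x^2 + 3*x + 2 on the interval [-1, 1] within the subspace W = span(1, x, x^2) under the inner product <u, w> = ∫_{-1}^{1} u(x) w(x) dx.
g(x) = 2*x^2 + 21*x/5 + 2

The best approximation g ∈ W is the orthogonal projection of f onto W. Writing g = a_0 + a_1 x + a_2 x^2, the coefficients solve the normal equations G · a = b where
  G_{ij} = <φ_i, φ_j> and b_i = <f, φ_i>, with φ_0 = 1, φ_1 = x, φ_2 = x^2.
G =
  [2, 0, 2/3]
  [0, 2/3, 0]
  [2/3, 0, 2/5],
b = (16/3, 14/5, 32/15).
Solving gives a_0 = 2, a_1 = 21/5, a_2 = 2, so
  g(x) = 2*x^2 + 21*x/5 + 2.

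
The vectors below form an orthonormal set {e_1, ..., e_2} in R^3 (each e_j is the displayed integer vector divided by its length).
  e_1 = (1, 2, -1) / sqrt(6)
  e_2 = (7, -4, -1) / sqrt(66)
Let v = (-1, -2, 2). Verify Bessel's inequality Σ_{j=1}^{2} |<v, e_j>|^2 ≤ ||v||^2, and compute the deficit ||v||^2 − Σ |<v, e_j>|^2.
Σ |<v, e_j>|^2 = 90/11; ||v||^2 = 9; deficit = 9/11

Write each e_j = u_j / sqrt(<u_j, u_j>) where u_j is the displayed integer vector. Then <v, e_j> = <v, u_j> / sqrt(<u_j, u_j>), so |<v, e_j>|^2 = <v, u_j>^2 / <u_j, u_j>.
Coefficients: <v, e_1> = -7/sqrt(6), <v, e_2> = -1/sqrt(66).
Square and sum: Σ |<v, e_j>|^2 = 90/11.
Compute ||v||^2 = v·v = 9.
Deficit = 9 − 90/11 = 9/11 ≥ 0, confirming Bessel's inequality. (The deficit equals ||v − Σ <v,e_j> e_j||^2, the squared distance from v to span{e_j}.)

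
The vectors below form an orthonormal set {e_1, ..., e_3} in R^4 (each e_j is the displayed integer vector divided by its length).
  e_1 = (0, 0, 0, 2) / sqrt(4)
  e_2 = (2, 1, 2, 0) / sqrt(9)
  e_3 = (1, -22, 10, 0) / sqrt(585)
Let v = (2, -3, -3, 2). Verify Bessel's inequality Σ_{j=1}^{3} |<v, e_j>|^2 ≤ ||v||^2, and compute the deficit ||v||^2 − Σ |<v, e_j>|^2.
Σ |<v, e_j>|^2 = 601/65; ||v||^2 = 26; deficit = 1089/65

Write each e_j = u_j / sqrt(<u_j, u_j>) where u_j is the displayed integer vector. Then <v, e_j> = <v, u_j> / sqrt(<u_j, u_j>), so |<v, e_j>|^2 = <v, u_j>^2 / <u_j, u_j>.
Coefficients: <v, e_1> = 4/sqrt(4), <v, e_2> = -5/sqrt(9), <v, e_3> = 38/sqrt(585).
Square and sum: Σ |<v, e_j>|^2 = 601/65.
Compute ||v||^2 = v·v = 26.
Deficit = 26 − 601/65 = 1089/65 ≥ 0, confirming Bessel's inequality. (The deficit equals ||v − Σ <v,e_j> e_j||^2, the squared distance from v to span{e_j}.)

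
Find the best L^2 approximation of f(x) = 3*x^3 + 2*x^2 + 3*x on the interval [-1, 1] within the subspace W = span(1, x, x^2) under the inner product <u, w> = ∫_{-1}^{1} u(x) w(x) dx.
g(x) = 2*x^2 + 24*x/5

The best approximation g ∈ W is the orthogonal projection of f onto W. Writing g = a_0 + a_1 x + a_2 x^2, the coefficients solve the normal equations G · a = b where
  G_{ij} = <φ_i, φ_j> and b_i = <f, φ_i>, with φ_0 = 1, φ_1 = x, φ_2 = x^2.
G =
  [2, 0, 2/3]
  [0, 2/3, 0]
  [2/3, 0, 2/5],
b = (4/3, 16/5, 4/5).
Solving gives a_0 = 0, a_1 = 24/5, a_2 = 2, so
  g(x) = 2*x^2 + 24*x/5.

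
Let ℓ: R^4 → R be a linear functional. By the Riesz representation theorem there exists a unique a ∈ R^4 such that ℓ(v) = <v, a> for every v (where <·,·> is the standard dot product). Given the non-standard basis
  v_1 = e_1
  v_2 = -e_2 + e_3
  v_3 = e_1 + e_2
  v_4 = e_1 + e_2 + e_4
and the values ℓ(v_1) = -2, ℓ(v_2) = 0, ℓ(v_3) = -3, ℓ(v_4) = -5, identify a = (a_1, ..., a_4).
a = (-2, -1, -1, -2)

Write a = (a_1, ..., a_4) in the standard basis. For each basis vector v_i, ℓ(v_i) = <v_i, a> is a linear equation in the a_j's. Collect the n equations into a matrix system V a = ℓ, where row i of V is v_i (expressed in the standard basis). Since V is invertible (lower-triangular with 1s on the diagonal, up to permutation), solve by back-substitution:
  V =
[[1, 0, 0, 0],
 [0, -1, 1, 0],
 [1, 1, 0, 0],
 [1, 1, 0, 1]]
  V a = (-2, 0, -3, -5)
Solving gives a = (-2, -1, -1, -2).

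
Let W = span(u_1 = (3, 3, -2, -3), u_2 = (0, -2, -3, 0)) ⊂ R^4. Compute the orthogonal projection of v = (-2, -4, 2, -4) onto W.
proj_W(v) = (-30/31, -514/403, 74/403, 30/31)

Set up U = [u_1 | ... | u_2] ∈ R^(4×2). The projector onto W = col(U) is P = U (U^T U)^(-1) U^T.
Compute U^T U =
  [31, 0]
  [0, 13],
and U^T v = (-10, 2).
Solve U^T U · c = U^T v for the coefficients: c = (-10/31, 2/13). The projection is proj_W(v) = U c.
Check: (v - proj_W(v)) · u_1 = 0  (should be 0).
Check: (v - proj_W(v)) · u_2 = 0  (should be 0).
Result: proj_W(v) = (-30/31, -514/403, 74/403, 30/31).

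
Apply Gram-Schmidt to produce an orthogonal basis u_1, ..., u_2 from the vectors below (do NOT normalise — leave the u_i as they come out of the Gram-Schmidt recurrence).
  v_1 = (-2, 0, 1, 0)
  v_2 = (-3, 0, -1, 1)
Orthogonal basis:
  u_1 = (-2, 0, 1, 0)
  u_2 = (-1, 0, -2, 1)

Apply the Gram-Schmidt recurrence
  u_1 = v_1
  u_i = v_i − Σ_{j<i} ((v_i · u_j) / (u_j · u_j)) · u_j.

Step by step this gives:
  u_1 = (-2, 0, 1, 0)
  u_2 = (-1, 0, -2, 1)

Orthogonality check:
  u_2 · u_1 = 0 (should be 0)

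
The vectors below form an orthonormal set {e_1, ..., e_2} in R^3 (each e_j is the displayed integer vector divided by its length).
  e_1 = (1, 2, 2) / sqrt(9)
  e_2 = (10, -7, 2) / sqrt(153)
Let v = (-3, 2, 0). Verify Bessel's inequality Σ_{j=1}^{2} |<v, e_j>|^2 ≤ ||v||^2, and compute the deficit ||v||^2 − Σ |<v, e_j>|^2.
Σ |<v, e_j>|^2 = 217/17; ||v||^2 = 13; deficit = 4/17

Write each e_j = u_j / sqrt(<u_j, u_j>) where u_j is the displayed integer vector. Then <v, e_j> = <v, u_j> / sqrt(<u_j, u_j>), so |<v, e_j>|^2 = <v, u_j>^2 / <u_j, u_j>.
Coefficients: <v, e_1> = 1/sqrt(9), <v, e_2> = -44/sqrt(153).
Square and sum: Σ |<v, e_j>|^2 = 217/17.
Compute ||v||^2 = v·v = 13.
Deficit = 13 − 217/17 = 4/17 ≥ 0, confirming Bessel's inequality. (The deficit equals ||v − Σ <v,e_j> e_j||^2, the squared distance from v to span{e_j}.)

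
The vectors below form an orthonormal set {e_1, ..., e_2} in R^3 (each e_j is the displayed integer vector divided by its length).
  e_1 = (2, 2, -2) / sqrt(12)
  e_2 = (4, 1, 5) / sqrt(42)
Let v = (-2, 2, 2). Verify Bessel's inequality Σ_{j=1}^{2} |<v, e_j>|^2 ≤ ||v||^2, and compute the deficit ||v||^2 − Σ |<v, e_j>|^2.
Σ |<v, e_j>|^2 = 12/7; ||v||^2 = 12; deficit = 72/7

Write each e_j = u_j / sqrt(<u_j, u_j>) where u_j is the displayed integer vector. Then <v, e_j> = <v, u_j> / sqrt(<u_j, u_j>), so |<v, e_j>|^2 = <v, u_j>^2 / <u_j, u_j>.
Coefficients: <v, e_1> = -4/sqrt(12), <v, e_2> = 4/sqrt(42).
Square and sum: Σ |<v, e_j>|^2 = 12/7.
Compute ||v||^2 = v·v = 12.
Deficit = 12 − 12/7 = 72/7 ≥ 0, confirming Bessel's inequality. (The deficit equals ||v − Σ <v,e_j> e_j||^2, the squared distance from v to span{e_j}.)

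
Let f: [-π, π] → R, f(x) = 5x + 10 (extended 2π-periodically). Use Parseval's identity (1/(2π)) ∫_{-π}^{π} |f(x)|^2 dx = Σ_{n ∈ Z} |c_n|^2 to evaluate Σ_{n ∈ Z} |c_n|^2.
Σ |c_n|^2 = 25π^2/3 + 100

Expand and integrate term by term over [-π, π]:
  ∫ (5x)^2 dx = 25·(2π^3/3); ∫ 2·5·(10)·x dx = 0 (odd integrand); ∫ 10^2 dx = 100·2π.
So (1/(2π)) ∫_{-π}^{π} (5x + 10)^2 dx = 25π^2/3 + 100 = 25π^2/3 + 100.
Parseval ⇒ Σ |c_n|^2 = 25π^2/3 + 100.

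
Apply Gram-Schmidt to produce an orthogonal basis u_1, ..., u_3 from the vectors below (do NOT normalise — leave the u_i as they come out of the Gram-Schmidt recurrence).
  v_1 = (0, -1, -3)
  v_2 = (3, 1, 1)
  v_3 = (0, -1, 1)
Orthogonal basis:
  u_1 = (0, -1, -3)
  u_2 = (3, 3/5, -1/5)
  u_3 = (12/47, -54/47, 18/47)

Apply the Gram-Schmidt recurrence
  u_1 = v_1
  u_i = v_i − Σ_{j<i} ((v_i · u_j) / (u_j · u_j)) · u_j.

Step by step this gives:
  u_1 = (0, -1, -3)
  u_2 = (3, 3/5, -1/5)
  u_3 = (12/47, -54/47, 18/47)

Orthogonality check:
  u_2 · u_1 = 0 (should be 0)
  u_3 · u_1 = 0 (should be 0)
  u_3 · u_2 = 0 (should be 0)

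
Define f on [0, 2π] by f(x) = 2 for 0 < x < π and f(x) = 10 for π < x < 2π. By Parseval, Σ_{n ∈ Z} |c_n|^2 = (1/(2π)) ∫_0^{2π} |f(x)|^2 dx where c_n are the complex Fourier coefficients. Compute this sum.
Σ |c_n|^2 = 52

Parseval equates the L^2 energy of f (normalised by 1/(2π)) with the ℓ^2 sum of its Fourier coefficients: (1/(2π)) ∫_0^{2π} |f|^2 = Σ |c_n|^2.
Compute the left side: (1/(2π)) [∫_0^π 2^2 dx + ∫_π^{2π} 10^2 dx] = (1/(2π)) · (4π + 100π) = (4 + 100)/2 = 52.
So Σ_{n ∈ Z} |c_n|^2 = 52.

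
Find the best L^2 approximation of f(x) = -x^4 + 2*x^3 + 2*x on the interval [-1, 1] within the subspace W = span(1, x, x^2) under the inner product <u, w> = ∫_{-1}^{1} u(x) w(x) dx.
g(x) = -6*x^2/7 + 16*x/5 + 3/35

The best approximation g ∈ W is the orthogonal projection of f onto W. Writing g = a_0 + a_1 x + a_2 x^2, the coefficients solve the normal equations G · a = b where
  G_{ij} = <φ_i, φ_j> and b_i = <f, φ_i>, with φ_0 = 1, φ_1 = x, φ_2 = x^2.
G =
  [2, 0, 2/3]
  [0, 2/3, 0]
  [2/3, 0, 2/5],
b = (-2/5, 32/15, -2/7).
Solving gives a_0 = 3/35, a_1 = 16/5, a_2 = -6/7, so
  g(x) = -6*x^2/7 + 16*x/5 + 3/35.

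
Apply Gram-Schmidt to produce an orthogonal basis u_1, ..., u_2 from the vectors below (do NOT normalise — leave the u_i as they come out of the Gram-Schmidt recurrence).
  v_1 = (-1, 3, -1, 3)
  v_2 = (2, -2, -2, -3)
Orthogonal basis:
  u_1 = (-1, 3, -1, 3)
  u_2 = (5/4, 1/4, -11/4, -3/4)

Apply the Gram-Schmidt recurrence
  u_1 = v_1
  u_i = v_i − Σ_{j<i} ((v_i · u_j) / (u_j · u_j)) · u_j.

Step by step this gives:
  u_1 = (-1, 3, -1, 3)
  u_2 = (5/4, 1/4, -11/4, -3/4)

Orthogonality check:
  u_2 · u_1 = 0 (should be 0)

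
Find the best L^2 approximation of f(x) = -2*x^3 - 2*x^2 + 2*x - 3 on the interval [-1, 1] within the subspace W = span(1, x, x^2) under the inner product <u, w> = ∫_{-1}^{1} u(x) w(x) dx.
g(x) = -2*x^2 + 4*x/5 - 3

The best approximation g ∈ W is the orthogonal projection of f onto W. Writing g = a_0 + a_1 x + a_2 x^2, the coefficients solve the normal equations G · a = b where
  G_{ij} = <φ_i, φ_j> and b_i = <f, φ_i>, with φ_0 = 1, φ_1 = x, φ_2 = x^2.
G =
  [2, 0, 2/3]
  [0, 2/3, 0]
  [2/3, 0, 2/5],
b = (-22/3, 8/15, -14/5).
Solving gives a_0 = -3, a_1 = 4/5, a_2 = -2, so
  g(x) = -2*x^2 + 4*x/5 - 3.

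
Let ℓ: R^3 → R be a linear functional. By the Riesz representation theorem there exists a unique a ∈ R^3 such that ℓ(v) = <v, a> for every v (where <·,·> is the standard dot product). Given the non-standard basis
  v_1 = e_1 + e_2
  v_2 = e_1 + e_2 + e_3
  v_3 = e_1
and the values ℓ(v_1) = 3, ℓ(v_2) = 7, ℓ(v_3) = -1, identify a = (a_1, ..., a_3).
a = (-1, 4, 4)

Write a = (a_1, ..., a_3) in the standard basis. For each basis vector v_i, ℓ(v_i) = <v_i, a> is a linear equation in the a_j's. Collect the n equations into a matrix system V a = ℓ, where row i of V is v_i (expressed in the standard basis). Since V is invertible (lower-triangular with 1s on the diagonal, up to permutation), solve by back-substitution:
  V =
[[1, 1, 0],
 [1, 1, 1],
 [1, 0, 0]]
  V a = (3, 7, -1)
Solving gives a = (-1, 4, 4).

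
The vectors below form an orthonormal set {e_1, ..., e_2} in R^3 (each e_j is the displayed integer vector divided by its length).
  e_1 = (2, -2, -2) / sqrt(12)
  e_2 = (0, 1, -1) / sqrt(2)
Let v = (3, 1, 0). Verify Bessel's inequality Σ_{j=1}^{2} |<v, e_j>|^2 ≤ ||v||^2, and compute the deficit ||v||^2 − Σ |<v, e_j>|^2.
Σ |<v, e_j>|^2 = 11/6; ||v||^2 = 10; deficit = 49/6

Write each e_j = u_j / sqrt(<u_j, u_j>) where u_j is the displayed integer vector. Then <v, e_j> = <v, u_j> / sqrt(<u_j, u_j>), so |<v, e_j>|^2 = <v, u_j>^2 / <u_j, u_j>.
Coefficients: <v, e_1> = 4/sqrt(12), <v, e_2> = 1/sqrt(2).
Square and sum: Σ |<v, e_j>|^2 = 11/6.
Compute ||v||^2 = v·v = 10.
Deficit = 10 − 11/6 = 49/6 ≥ 0, confirming Bessel's inequality. (The deficit equals ||v − Σ <v,e_j> e_j||^2, the squared distance from v to span{e_j}.)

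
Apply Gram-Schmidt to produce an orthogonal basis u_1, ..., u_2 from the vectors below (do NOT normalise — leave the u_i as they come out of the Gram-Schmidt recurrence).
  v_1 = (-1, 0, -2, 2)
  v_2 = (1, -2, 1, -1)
Orthogonal basis:
  u_1 = (-1, 0, -2, 2)
  u_2 = (4/9, -2, -1/9, 1/9)

Apply the Gram-Schmidt recurrence
  u_1 = v_1
  u_i = v_i − Σ_{j<i} ((v_i · u_j) / (u_j · u_j)) · u_j.

Step by step this gives:
  u_1 = (-1, 0, -2, 2)
  u_2 = (4/9, -2, -1/9, 1/9)

Orthogonality check:
  u_2 · u_1 = 0 (should be 0)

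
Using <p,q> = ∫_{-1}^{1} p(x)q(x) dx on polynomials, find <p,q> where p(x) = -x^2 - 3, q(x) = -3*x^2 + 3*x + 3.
<p,q> = -64/5

Expand the product: p(x)·q(x) = 3*x^4 - 3*x^3 + 6*x^2 - 9*x - 9.
∫_{-1}^{1} of each monomial x^k gives [2/(k+1) if k even, 0 if k odd]. Integrating term-by-term (or equivalently evaluating the antiderivative F(x) = 3*x^5/5 - 3*x^4/4 + 2*x^3 - 9*x^2/2 - 9*x at the endpoints):
  F(1) − F(−1) = -233/20 − (23/20) = -64/5.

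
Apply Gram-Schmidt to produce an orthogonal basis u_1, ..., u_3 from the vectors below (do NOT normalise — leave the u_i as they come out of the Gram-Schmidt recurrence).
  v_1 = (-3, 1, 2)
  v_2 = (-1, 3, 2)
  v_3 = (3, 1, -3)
Orthogonal basis:
  u_1 = (-3, 1, 2)
  u_2 = (8/7, 16/7, 4/7)
  u_3 = (-2/3, 2/3, -4/3)

Apply the Gram-Schmidt recurrence
  u_1 = v_1
  u_i = v_i − Σ_{j<i} ((v_i · u_j) / (u_j · u_j)) · u_j.

Step by step this gives:
  u_1 = (-3, 1, 2)
  u_2 = (8/7, 16/7, 4/7)
  u_3 = (-2/3, 2/3, -4/3)

Orthogonality check:
  u_2 · u_1 = 0 (should be 0)
  u_3 · u_1 = 0 (should be 0)
  u_3 · u_2 = 0 (should be 0)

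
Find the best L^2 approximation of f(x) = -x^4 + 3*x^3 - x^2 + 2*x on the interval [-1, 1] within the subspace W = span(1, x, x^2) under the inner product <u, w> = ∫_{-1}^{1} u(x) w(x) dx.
g(x) = -13*x^2/7 + 19*x/5 + 3/35

The best approximation g ∈ W is the orthogonal projection of f onto W. Writing g = a_0 + a_1 x + a_2 x^2, the coefficients solve the normal equations G · a = b where
  G_{ij} = <φ_i, φ_j> and b_i = <f, φ_i>, with φ_0 = 1, φ_1 = x, φ_2 = x^2.
G =
  [2, 0, 2/3]
  [0, 2/3, 0]
  [2/3, 0, 2/5],
b = (-16/15, 38/15, -24/35).
Solving gives a_0 = 3/35, a_1 = 19/5, a_2 = -13/7, so
  g(x) = -13*x^2/7 + 19*x/5 + 3/35.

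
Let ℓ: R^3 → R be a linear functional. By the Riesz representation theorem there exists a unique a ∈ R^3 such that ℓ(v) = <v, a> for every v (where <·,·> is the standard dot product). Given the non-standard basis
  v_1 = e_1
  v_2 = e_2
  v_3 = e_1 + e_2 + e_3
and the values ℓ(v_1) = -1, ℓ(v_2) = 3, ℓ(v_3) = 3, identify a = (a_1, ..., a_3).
a = (-1, 3, 1)

Write a = (a_1, ..., a_3) in the standard basis. For each basis vector v_i, ℓ(v_i) = <v_i, a> is a linear equation in the a_j's. Collect the n equations into a matrix system V a = ℓ, where row i of V is v_i (expressed in the standard basis). Since V is invertible (lower-triangular with 1s on the diagonal, up to permutation), solve by back-substitution:
  V =
[[1, 0, 0],
 [0, 1, 0],
 [1, 1, 1]]
  V a = (-1, 3, 3)
Solving gives a = (-1, 3, 1).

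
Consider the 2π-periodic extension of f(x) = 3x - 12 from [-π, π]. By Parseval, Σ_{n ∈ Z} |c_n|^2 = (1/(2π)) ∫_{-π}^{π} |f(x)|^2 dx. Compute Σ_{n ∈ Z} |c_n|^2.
Σ |c_n|^2 = 3π^2 + 144

Expand and integrate term by term over [-π, π]:
  ∫ (3x)^2 dx = 9·(2π^3/3); ∫ 2·3·(-12)·x dx = 0 (odd integrand); ∫ (-12)^2 dx = 144·2π.
So (1/(2π)) ∫_{-π}^{π} (3x - 12)^2 dx = 9π^2/3 + 144 = 3π^2 + 144.
Parseval ⇒ Σ |c_n|^2 = 3π^2 + 144.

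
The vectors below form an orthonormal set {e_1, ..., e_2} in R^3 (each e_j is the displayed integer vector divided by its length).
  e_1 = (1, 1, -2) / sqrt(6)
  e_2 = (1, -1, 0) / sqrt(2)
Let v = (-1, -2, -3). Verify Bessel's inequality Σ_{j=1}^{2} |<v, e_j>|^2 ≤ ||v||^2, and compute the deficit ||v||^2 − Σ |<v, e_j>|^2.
Σ |<v, e_j>|^2 = 2; ||v||^2 = 14; deficit = 12

Write each e_j = u_j / sqrt(<u_j, u_j>) where u_j is the displayed integer vector. Then <v, e_j> = <v, u_j> / sqrt(<u_j, u_j>), so |<v, e_j>|^2 = <v, u_j>^2 / <u_j, u_j>.
Coefficients: <v, e_1> = 3/sqrt(6), <v, e_2> = 1/sqrt(2).
Square and sum: Σ |<v, e_j>|^2 = 2.
Compute ||v||^2 = v·v = 14.
Deficit = 14 − 2 = 12 ≥ 0, confirming Bessel's inequality. (The deficit equals ||v − Σ <v,e_j> e_j||^2, the squared distance from v to span{e_j}.)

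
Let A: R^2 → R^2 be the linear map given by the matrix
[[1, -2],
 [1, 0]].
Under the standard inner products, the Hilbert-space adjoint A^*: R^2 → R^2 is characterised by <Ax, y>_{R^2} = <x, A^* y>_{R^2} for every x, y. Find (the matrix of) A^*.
A^* = A^T =
[[1, 1],
 [-2, 0]]

For real matrices with standard dot products, the defining identity <Ax, y> = <x, A^* y> gives (Ax)^T y = x^T (A^*) y, i.e. x^T A^T y = x^T (A^*) y. Since this holds for all x, y, we must have A^* = A^T. Therefore
A^* =
[[1, 1],
 [-2, 0]].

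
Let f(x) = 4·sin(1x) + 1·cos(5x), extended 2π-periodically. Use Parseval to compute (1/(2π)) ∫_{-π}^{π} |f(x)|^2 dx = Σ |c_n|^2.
Σ |c_n|^2 = 17/2

Expand |f|^2 and use orthogonality of {sin(nx), cos(mx)} on [-π, π]:
  ∫_{-π}^{π} sin(nx)^2 dx = π, ∫ cos(mx)^2 dx = π, and cross terms integrate to 0.
So ∫_{-π}^{π} f(x)^2 dx = 4^2 · π + 1^2 · π = (16 + 1)π.
Divide by 2π: (16 + 1)/2 = 17/2.
By Parseval, this equals Σ |c_n|^2.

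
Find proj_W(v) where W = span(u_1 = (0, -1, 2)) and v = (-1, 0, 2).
proj_W(v) = (0, -4/5, 8/5)

Set up U = [u_1 | ... | u_1] ∈ R^(3×1). The projector onto W = col(U) is P = U (U^T U)^(-1) U^T.
Compute U^T U =
  [5],
and U^T v = (4).
Solve U^T U · c = U^T v for the coefficients: c = (4/5). The projection is proj_W(v) = U c.
Check: (v - proj_W(v)) · u_1 = 0  (should be 0).
Result: proj_W(v) = (0, -4/5, 8/5).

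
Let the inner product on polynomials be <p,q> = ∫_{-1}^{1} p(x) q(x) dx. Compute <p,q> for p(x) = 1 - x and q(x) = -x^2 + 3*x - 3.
<p,q> = -26/3

Expand the product: p(x)·q(x) = x^3 - 4*x^2 + 6*x - 3.
∫_{-1}^{1} of each monomial x^k gives [2/(k+1) if k even, 0 if k odd]. Integrating term-by-term (or equivalently evaluating the antiderivative F(x) = x^4/4 - 4*x^3/3 + 3*x^2 - 3*x at the endpoints):
  F(1) − F(−1) = -13/12 − (91/12) = -26/3.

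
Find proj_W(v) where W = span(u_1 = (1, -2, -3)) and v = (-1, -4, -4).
proj_W(v) = (19/14, -19/7, -57/14)

Set up U = [u_1 | ... | u_1] ∈ R^(3×1). The projector onto W = col(U) is P = U (U^T U)^(-1) U^T.
Compute U^T U =
  [14],
and U^T v = (19).
Solve U^T U · c = U^T v for the coefficients: c = (19/14). The projection is proj_W(v) = U c.
Check: (v - proj_W(v)) · u_1 = 0  (should be 0).
Result: proj_W(v) = (19/14, -19/7, -57/14).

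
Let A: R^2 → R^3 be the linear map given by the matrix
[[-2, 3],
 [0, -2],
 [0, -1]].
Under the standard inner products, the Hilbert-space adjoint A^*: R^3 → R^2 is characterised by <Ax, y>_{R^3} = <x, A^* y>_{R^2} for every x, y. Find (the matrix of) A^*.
A^* = A^T =
[[-2, 0, 0],
 [3, -2, -1]]

For real matrices with standard dot products, the defining identity <Ax, y> = <x, A^* y> gives (Ax)^T y = x^T (A^*) y, i.e. x^T A^T y = x^T (A^*) y. Since this holds for all x, y, we must have A^* = A^T. Therefore
A^* =
[[-2, 0, 0],
 [3, -2, -1]].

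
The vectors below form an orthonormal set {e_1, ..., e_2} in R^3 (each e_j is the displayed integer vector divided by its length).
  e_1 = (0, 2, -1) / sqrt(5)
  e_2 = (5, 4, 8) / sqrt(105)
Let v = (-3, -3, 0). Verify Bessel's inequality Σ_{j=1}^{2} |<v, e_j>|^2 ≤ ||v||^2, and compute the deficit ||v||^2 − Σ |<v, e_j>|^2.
Σ |<v, e_j>|^2 = 99/7; ||v||^2 = 18; deficit = 27/7

Write each e_j = u_j / sqrt(<u_j, u_j>) where u_j is the displayed integer vector. Then <v, e_j> = <v, u_j> / sqrt(<u_j, u_j>), so |<v, e_j>|^2 = <v, u_j>^2 / <u_j, u_j>.
Coefficients: <v, e_1> = -6/sqrt(5), <v, e_2> = -27/sqrt(105).
Square and sum: Σ |<v, e_j>|^2 = 99/7.
Compute ||v||^2 = v·v = 18.
Deficit = 18 − 99/7 = 27/7 ≥ 0, confirming Bessel's inequality. (The deficit equals ||v − Σ <v,e_j> e_j||^2, the squared distance from v to span{e_j}.)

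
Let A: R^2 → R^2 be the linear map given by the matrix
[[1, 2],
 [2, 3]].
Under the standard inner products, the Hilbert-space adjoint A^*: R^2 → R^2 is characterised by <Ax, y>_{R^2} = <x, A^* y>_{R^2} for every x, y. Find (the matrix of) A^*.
A^* = A^T =
[[1, 2],
 [2, 3]]

For real matrices with standard dot products, the defining identity <Ax, y> = <x, A^* y> gives (Ax)^T y = x^T (A^*) y, i.e. x^T A^T y = x^T (A^*) y. Since this holds for all x, y, we must have A^* = A^T. Therefore
A^* =
[[1, 2],
 [2, 3]].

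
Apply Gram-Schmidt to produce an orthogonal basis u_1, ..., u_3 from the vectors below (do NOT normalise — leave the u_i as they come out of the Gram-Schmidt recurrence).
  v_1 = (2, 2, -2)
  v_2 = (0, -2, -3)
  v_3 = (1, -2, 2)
Orthogonal basis:
  u_1 = (2, 2, -2)
  u_2 = (-1/3, -7/3, -8/3)
  u_3 = (75/38, -45/38, 15/19)

Apply the Gram-Schmidt recurrence
  u_1 = v_1
  u_i = v_i − Σ_{j<i} ((v_i · u_j) / (u_j · u_j)) · u_j.

Step by step this gives:
  u_1 = (2, 2, -2)
  u_2 = (-1/3, -7/3, -8/3)
  u_3 = (75/38, -45/38, 15/19)

Orthogonality check:
  u_2 · u_1 = 0 (should be 0)
  u_3 · u_1 = 0 (should be 0)
  u_3 · u_2 = 0 (should be 0)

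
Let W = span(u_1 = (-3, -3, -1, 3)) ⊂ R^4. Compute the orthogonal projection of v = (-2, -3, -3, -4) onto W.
proj_W(v) = (-9/14, -9/14, -3/14, 9/14)

Set up U = [u_1 | ... | u_1] ∈ R^(4×1). The projector onto W = col(U) is P = U (U^T U)^(-1) U^T.
Compute U^T U =
  [28],
and U^T v = (6).
Solve U^T U · c = U^T v for the coefficients: c = (3/14). The projection is proj_W(v) = U c.
Check: (v - proj_W(v)) · u_1 = 0  (should be 0).
Result: proj_W(v) = (-9/14, -9/14, -3/14, 9/14).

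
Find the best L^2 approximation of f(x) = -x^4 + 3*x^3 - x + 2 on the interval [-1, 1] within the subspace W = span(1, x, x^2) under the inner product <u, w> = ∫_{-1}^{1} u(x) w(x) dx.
g(x) = -6*x^2/7 + 4*x/5 + 73/35

The best approximation g ∈ W is the orthogonal projection of f onto W. Writing g = a_0 + a_1 x + a_2 x^2, the coefficients solve the normal equations G · a = b where
  G_{ij} = <φ_i, φ_j> and b_i = <f, φ_i>, with φ_0 = 1, φ_1 = x, φ_2 = x^2.
G =
  [2, 0, 2/3]
  [0, 2/3, 0]
  [2/3, 0, 2/5],
b = (18/5, 8/15, 22/21).
Solving gives a_0 = 73/35, a_1 = 4/5, a_2 = -6/7, so
  g(x) = -6*x^2/7 + 4*x/5 + 73/35.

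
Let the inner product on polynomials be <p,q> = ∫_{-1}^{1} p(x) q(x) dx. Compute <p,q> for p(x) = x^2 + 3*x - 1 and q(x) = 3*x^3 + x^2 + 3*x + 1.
<p,q> = 8

Expand the product: p(x)·q(x) = 3*x^5 + 10*x^4 + 3*x^3 + 9*x^2 - 1.
∫_{-1}^{1} of each monomial x^k gives [2/(k+1) if k even, 0 if k odd]. Integrating term-by-term (or equivalently evaluating the antiderivative F(x) = x^6/2 + 2*x^5 + 3*x^4/4 + 3*x^3 - x at the endpoints):
  F(1) − F(−1) = 21/4 − (-11/4) = 8.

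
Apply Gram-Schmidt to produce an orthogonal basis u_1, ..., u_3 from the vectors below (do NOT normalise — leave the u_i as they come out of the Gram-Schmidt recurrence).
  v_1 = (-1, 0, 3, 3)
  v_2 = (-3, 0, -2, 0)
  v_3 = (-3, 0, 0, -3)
Orthogonal basis:
  u_1 = (-1, 0, 3, 3)
  u_2 = (-60/19, 0, -29/19, 9/19)
  u_3 = (-9/7, 0, 27/14, -33/14)

Apply the Gram-Schmidt recurrence
  u_1 = v_1
  u_i = v_i − Σ_{j<i} ((v_i · u_j) / (u_j · u_j)) · u_j.

Step by step this gives:
  u_1 = (-1, 0, 3, 3)
  u_2 = (-60/19, 0, -29/19, 9/19)
  u_3 = (-9/7, 0, 27/14, -33/14)

Orthogonality check:
  u_2 · u_1 = 0 (should be 0)
  u_3 · u_1 = 0 (should be 0)
  u_3 · u_2 = 0 (should be 0)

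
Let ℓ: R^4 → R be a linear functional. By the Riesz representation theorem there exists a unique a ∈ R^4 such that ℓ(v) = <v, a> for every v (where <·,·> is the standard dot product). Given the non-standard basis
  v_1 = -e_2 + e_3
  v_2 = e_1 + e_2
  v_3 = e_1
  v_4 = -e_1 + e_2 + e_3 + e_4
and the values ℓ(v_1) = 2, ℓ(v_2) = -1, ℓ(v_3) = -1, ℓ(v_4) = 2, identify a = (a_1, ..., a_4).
a = (-1, 0, 2, -1)

Write a = (a_1, ..., a_4) in the standard basis. For each basis vector v_i, ℓ(v_i) = <v_i, a> is a linear equation in the a_j's. Collect the n equations into a matrix system V a = ℓ, where row i of V is v_i (expressed in the standard basis). Since V is invertible (lower-triangular with 1s on the diagonal, up to permutation), solve by back-substitution:
  V =
[[0, -1, 1, 0],
 [1, 1, 0, 0],
 [1, 0, 0, 0],
 [-1, 1, 1, 1]]
  V a = (2, -1, -1, 2)
Solving gives a = (-1, 0, 2, -1).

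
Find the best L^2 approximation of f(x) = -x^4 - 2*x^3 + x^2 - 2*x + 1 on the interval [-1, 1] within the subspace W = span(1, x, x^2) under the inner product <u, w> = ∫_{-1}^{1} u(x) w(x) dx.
g(x) = x^2/7 - 16*x/5 + 38/35

The best approximation g ∈ W is the orthogonal projection of f onto W. Writing g = a_0 + a_1 x + a_2 x^2, the coefficients solve the normal equations G · a = b where
  G_{ij} = <φ_i, φ_j> and b_i = <f, φ_i>, with φ_0 = 1, φ_1 = x, φ_2 = x^2.
G =
  [2, 0, 2/3]
  [0, 2/3, 0]
  [2/3, 0, 2/5],
b = (34/15, -32/15, 82/105).
Solving gives a_0 = 38/35, a_1 = -16/5, a_2 = 1/7, so
  g(x) = x^2/7 - 16*x/5 + 38/35.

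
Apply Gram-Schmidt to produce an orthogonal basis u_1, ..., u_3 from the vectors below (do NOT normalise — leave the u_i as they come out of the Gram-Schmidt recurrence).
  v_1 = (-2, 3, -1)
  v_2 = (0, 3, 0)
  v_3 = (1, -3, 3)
Orthogonal basis:
  u_1 = (-2, 3, -1)
  u_2 = (9/7, 15/14, 9/14)
  u_3 = (-1, 0, 2)

Apply the Gram-Schmidt recurrence
  u_1 = v_1
  u_i = v_i − Σ_{j<i} ((v_i · u_j) / (u_j · u_j)) · u_j.

Step by step this gives:
  u_1 = (-2, 3, -1)
  u_2 = (9/7, 15/14, 9/14)
  u_3 = (-1, 0, 2)

Orthogonality check:
  u_2 · u_1 = 0 (should be 0)
  u_3 · u_1 = 0 (should be 0)
  u_3 · u_2 = 0 (should be 0)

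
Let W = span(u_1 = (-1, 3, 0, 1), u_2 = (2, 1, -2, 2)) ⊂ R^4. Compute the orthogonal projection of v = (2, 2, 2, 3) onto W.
proj_W(v) = (1/2, 2, -1, 3/2)

Set up U = [u_1 | ... | u_2] ∈ R^(4×2). The projector onto W = col(U) is P = U (U^T U)^(-1) U^T.
Compute U^T U =
  [11, 3]
  [3, 13],
and U^T v = (7, 8).
Solve U^T U · c = U^T v for the coefficients: c = (1/2, 1/2). The projection is proj_W(v) = U c.
Check: (v - proj_W(v)) · u_1 = 0  (should be 0).
Check: (v - proj_W(v)) · u_2 = 0  (should be 0).
Result: proj_W(v) = (1/2, 2, -1, 3/2).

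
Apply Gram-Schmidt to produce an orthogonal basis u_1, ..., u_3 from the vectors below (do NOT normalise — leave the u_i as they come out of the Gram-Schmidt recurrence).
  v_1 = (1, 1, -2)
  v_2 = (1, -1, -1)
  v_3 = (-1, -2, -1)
Orthogonal basis:
  u_1 = (1, 1, -2)
  u_2 = (2/3, -4/3, -1/3)
  u_3 = (-3/2, -1/2, -1)

Apply the Gram-Schmidt recurrence
  u_1 = v_1
  u_i = v_i − Σ_{j<i} ((v_i · u_j) / (u_j · u_j)) · u_j.

Step by step this gives:
  u_1 = (1, 1, -2)
  u_2 = (2/3, -4/3, -1/3)
  u_3 = (-3/2, -1/2, -1)

Orthogonality check:
  u_2 · u_1 = 0 (should be 0)
  u_3 · u_1 = 0 (should be 0)
  u_3 · u_2 = 0 (should be 0)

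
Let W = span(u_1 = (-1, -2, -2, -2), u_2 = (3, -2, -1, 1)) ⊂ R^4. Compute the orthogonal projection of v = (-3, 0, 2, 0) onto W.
proj_W(v) = (-211/97, 146/97, 75/97, -67/97)

Set up U = [u_1 | ... | u_2] ∈ R^(4×2). The projector onto W = col(U) is P = U (U^T U)^(-1) U^T.
Compute U^T U =
  [13, 1]
  [1, 15],
and U^T v = (-1, -11).
Solve U^T U · c = U^T v for the coefficients: c = (-2/97, -71/97). The projection is proj_W(v) = U c.
Check: (v - proj_W(v)) · u_1 = 0  (should be 0).
Check: (v - proj_W(v)) · u_2 = 0  (should be 0).
Result: proj_W(v) = (-211/97, 146/97, 75/97, -67/97).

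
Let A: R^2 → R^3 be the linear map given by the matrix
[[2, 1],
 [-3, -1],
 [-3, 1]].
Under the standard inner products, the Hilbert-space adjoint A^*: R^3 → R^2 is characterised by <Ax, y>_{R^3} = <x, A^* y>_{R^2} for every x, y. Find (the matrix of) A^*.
A^* = A^T =
[[2, -3, -3],
 [1, -1, 1]]

For real matrices with standard dot products, the defining identity <Ax, y> = <x, A^* y> gives (Ax)^T y = x^T (A^*) y, i.e. x^T A^T y = x^T (A^*) y. Since this holds for all x, y, we must have A^* = A^T. Therefore
A^* =
[[2, -3, -3],
 [1, -1, 1]].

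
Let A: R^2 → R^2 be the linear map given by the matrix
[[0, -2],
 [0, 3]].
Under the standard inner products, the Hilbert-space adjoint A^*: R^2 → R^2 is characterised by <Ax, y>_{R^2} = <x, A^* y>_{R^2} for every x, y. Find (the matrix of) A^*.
A^* = A^T =
[[0, 0],
 [-2, 3]]

For real matrices with standard dot products, the defining identity <Ax, y> = <x, A^* y> gives (Ax)^T y = x^T (A^*) y, i.e. x^T A^T y = x^T (A^*) y. Since this holds for all x, y, we must have A^* = A^T. Therefore
A^* =
[[0, 0],
 [-2, 3]].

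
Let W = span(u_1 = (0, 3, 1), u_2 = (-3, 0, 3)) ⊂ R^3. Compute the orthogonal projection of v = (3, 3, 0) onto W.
proj_W(v) = (39/19, 63/19, -18/19)

Set up U = [u_1 | ... | u_2] ∈ R^(3×2). The projector onto W = col(U) is P = U (U^T U)^(-1) U^T.
Compute U^T U =
  [10, 3]
  [3, 18],
and U^T v = (9, -9).
Solve U^T U · c = U^T v for the coefficients: c = (21/19, -13/19). The projection is proj_W(v) = U c.
Check: (v - proj_W(v)) · u_1 = 0  (should be 0).
Check: (v - proj_W(v)) · u_2 = 0  (should be 0).
Result: proj_W(v) = (39/19, 63/19, -18/19).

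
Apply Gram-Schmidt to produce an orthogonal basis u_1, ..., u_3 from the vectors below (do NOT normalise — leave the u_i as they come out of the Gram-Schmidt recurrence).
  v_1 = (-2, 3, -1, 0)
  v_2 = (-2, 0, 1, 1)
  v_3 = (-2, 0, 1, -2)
Orthogonal basis:
  u_1 = (-2, 3, -1, 0)
  u_2 = (-11/7, -9/14, 17/14, 1)
  u_3 = (-22/25, -9/25, 17/25, -61/25)

Apply the Gram-Schmidt recurrence
  u_1 = v_1
  u_i = v_i − Σ_{j<i} ((v_i · u_j) / (u_j · u_j)) · u_j.

Step by step this gives:
  u_1 = (-2, 3, -1, 0)
  u_2 = (-11/7, -9/14, 17/14, 1)
  u_3 = (-22/25, -9/25, 17/25, -61/25)

Orthogonality check:
  u_2 · u_1 = 0 (should be 0)
  u_3 · u_1 = 0 (should be 0)
  u_3 · u_2 = 0 (should be 0)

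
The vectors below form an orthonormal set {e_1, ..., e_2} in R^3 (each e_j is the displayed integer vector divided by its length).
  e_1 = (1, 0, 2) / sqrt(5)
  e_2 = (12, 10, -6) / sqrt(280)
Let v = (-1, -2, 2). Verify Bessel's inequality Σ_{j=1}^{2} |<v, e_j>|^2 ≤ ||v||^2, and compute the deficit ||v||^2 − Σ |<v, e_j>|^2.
Σ |<v, e_j>|^2 = 61/7; ||v||^2 = 9; deficit = 2/7

Write each e_j = u_j / sqrt(<u_j, u_j>) where u_j is the displayed integer vector. Then <v, e_j> = <v, u_j> / sqrt(<u_j, u_j>), so |<v, e_j>|^2 = <v, u_j>^2 / <u_j, u_j>.
Coefficients: <v, e_1> = 3/sqrt(5), <v, e_2> = -44/sqrt(280).
Square and sum: Σ |<v, e_j>|^2 = 61/7.
Compute ||v||^2 = v·v = 9.
Deficit = 9 − 61/7 = 2/7 ≥ 0, confirming Bessel's inequality. (The deficit equals ||v − Σ <v,e_j> e_j||^2, the squared distance from v to span{e_j}.)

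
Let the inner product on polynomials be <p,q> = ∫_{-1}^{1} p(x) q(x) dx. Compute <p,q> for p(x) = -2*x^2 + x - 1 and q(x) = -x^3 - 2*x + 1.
<p,q> = -76/15

Expand the product: p(x)·q(x) = 2*x^5 - x^4 + 5*x^3 - 4*x^2 + 3*x - 1.
∫_{-1}^{1} of each monomial x^k gives [2/(k+1) if k even, 0 if k odd]. Integrating term-by-term (or equivalently evaluating the antiderivative F(x) = x^6/3 - x^5/5 + 5*x^4/4 - 4*x^3/3 + 3*x^2/2 - x at the endpoints):
  F(1) − F(−1) = 11/20 − (337/60) = -76/15.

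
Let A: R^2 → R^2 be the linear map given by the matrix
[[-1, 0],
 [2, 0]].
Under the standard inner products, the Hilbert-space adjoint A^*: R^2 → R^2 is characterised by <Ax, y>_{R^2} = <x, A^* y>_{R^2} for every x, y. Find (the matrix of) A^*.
A^* = A^T =
[[-1, 2],
 [0, 0]]

For real matrices with standard dot products, the defining identity <Ax, y> = <x, A^* y> gives (Ax)^T y = x^T (A^*) y, i.e. x^T A^T y = x^T (A^*) y. Since this holds for all x, y, we must have A^* = A^T. Therefore
A^* =
[[-1, 2],
 [0, 0]].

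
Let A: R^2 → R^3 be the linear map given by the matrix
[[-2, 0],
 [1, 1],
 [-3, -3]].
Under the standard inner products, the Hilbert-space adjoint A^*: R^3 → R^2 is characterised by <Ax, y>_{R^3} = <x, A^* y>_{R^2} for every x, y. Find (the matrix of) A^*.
A^* = A^T =
[[-2, 1, -3],
 [0, 1, -3]]

For real matrices with standard dot products, the defining identity <Ax, y> = <x, A^* y> gives (Ax)^T y = x^T (A^*) y, i.e. x^T A^T y = x^T (A^*) y. Since this holds for all x, y, we must have A^* = A^T. Therefore
A^* =
[[-2, 1, -3],
 [0, 1, -3]].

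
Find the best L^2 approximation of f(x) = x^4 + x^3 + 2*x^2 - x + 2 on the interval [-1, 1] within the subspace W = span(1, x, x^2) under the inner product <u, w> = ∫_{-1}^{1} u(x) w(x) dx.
g(x) = 20*x^2/7 - 2*x/5 + 67/35

The best approximation g ∈ W is the orthogonal projection of f onto W. Writing g = a_0 + a_1 x + a_2 x^2, the coefficients solve the normal equations G · a = b where
  G_{ij} = <φ_i, φ_j> and b_i = <f, φ_i>, with φ_0 = 1, φ_1 = x, φ_2 = x^2.
G =
  [2, 0, 2/3]
  [0, 2/3, 0]
  [2/3, 0, 2/5],
b = (86/15, -4/15, 254/105).
Solving gives a_0 = 67/35, a_1 = -2/5, a_2 = 20/7, so
  g(x) = 20*x^2/7 - 2*x/5 + 67/35.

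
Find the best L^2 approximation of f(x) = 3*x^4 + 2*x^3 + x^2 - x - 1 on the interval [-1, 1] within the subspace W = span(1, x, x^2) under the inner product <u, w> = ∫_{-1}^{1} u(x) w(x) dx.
g(x) = 25*x^2/7 + x/5 - 44/35

The best approximation g ∈ W is the orthogonal projection of f onto W. Writing g = a_0 + a_1 x + a_2 x^2, the coefficients solve the normal equations G · a = b where
  G_{ij} = <φ_i, φ_j> and b_i = <f, φ_i>, with φ_0 = 1, φ_1 = x, φ_2 = x^2.
G =
  [2, 0, 2/3]
  [0, 2/3, 0]
  [2/3, 0, 2/5],
b = (-2/15, 2/15, 62/105).
Solving gives a_0 = -44/35, a_1 = 1/5, a_2 = 25/7, so
  g(x) = 25*x^2/7 + x/5 - 44/35.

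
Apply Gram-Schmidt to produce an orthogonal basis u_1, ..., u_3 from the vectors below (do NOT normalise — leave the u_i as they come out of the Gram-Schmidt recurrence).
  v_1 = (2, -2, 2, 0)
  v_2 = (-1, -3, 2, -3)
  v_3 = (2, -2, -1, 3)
Orthogonal basis:
  u_1 = (2, -2, 2, 0)
  u_2 = (-7/3, -5/3, 2/3, -3)
  u_3 = (-24/53, -108/53, -84/53, 60/53)

Apply the Gram-Schmidt recurrence
  u_1 = v_1
  u_i = v_i − Σ_{j<i} ((v_i · u_j) / (u_j · u_j)) · u_j.

Step by step this gives:
  u_1 = (2, -2, 2, 0)
  u_2 = (-7/3, -5/3, 2/3, -3)
  u_3 = (-24/53, -108/53, -84/53, 60/53)

Orthogonality check:
  u_2 · u_1 = 0 (should be 0)
  u_3 · u_1 = 0 (should be 0)
  u_3 · u_2 = 0 (should be 0)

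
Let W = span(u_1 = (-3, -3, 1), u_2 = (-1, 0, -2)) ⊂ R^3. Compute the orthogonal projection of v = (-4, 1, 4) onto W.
proj_W(v) = (-59/47, -207/94, 247/94)

Set up U = [u_1 | ... | u_2] ∈ R^(3×2). The projector onto W = col(U) is P = U (U^T U)^(-1) U^T.
Compute U^T U =
  [19, 1]
  [1, 5],
and U^T v = (13, -4).
Solve U^T U · c = U^T v for the coefficients: c = (69/94, -89/94). The projection is proj_W(v) = U c.
Check: (v - proj_W(v)) · u_1 = 0  (should be 0).
Check: (v - proj_W(v)) · u_2 = 0  (should be 0).
Result: proj_W(v) = (-59/47, -207/94, 247/94).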